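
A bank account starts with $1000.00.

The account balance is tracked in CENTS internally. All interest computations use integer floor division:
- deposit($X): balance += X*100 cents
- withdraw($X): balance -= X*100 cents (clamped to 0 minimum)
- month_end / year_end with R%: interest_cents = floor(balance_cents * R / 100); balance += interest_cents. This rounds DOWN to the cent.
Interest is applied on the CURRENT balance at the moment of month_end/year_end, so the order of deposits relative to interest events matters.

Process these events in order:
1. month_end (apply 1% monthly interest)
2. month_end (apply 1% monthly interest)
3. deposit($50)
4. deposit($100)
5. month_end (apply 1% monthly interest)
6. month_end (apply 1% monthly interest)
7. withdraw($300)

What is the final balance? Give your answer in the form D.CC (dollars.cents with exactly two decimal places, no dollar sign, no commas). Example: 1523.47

After 1 (month_end (apply 1% monthly interest)): balance=$1010.00 total_interest=$10.00
After 2 (month_end (apply 1% monthly interest)): balance=$1020.10 total_interest=$20.10
After 3 (deposit($50)): balance=$1070.10 total_interest=$20.10
After 4 (deposit($100)): balance=$1170.10 total_interest=$20.10
After 5 (month_end (apply 1% monthly interest)): balance=$1181.80 total_interest=$31.80
After 6 (month_end (apply 1% monthly interest)): balance=$1193.61 total_interest=$43.61
After 7 (withdraw($300)): balance=$893.61 total_interest=$43.61

Answer: 893.61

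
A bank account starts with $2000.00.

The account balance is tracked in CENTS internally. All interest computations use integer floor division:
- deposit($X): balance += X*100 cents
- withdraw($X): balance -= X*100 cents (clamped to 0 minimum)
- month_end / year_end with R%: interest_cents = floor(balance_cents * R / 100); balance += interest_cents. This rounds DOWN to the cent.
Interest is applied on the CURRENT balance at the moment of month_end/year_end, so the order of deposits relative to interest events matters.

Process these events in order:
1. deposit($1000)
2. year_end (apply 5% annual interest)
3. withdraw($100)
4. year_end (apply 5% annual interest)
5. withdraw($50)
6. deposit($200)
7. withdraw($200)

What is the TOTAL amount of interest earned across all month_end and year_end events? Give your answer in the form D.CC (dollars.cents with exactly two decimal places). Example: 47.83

Answer: 302.50

Derivation:
After 1 (deposit($1000)): balance=$3000.00 total_interest=$0.00
After 2 (year_end (apply 5% annual interest)): balance=$3150.00 total_interest=$150.00
After 3 (withdraw($100)): balance=$3050.00 total_interest=$150.00
After 4 (year_end (apply 5% annual interest)): balance=$3202.50 total_interest=$302.50
After 5 (withdraw($50)): balance=$3152.50 total_interest=$302.50
After 6 (deposit($200)): balance=$3352.50 total_interest=$302.50
After 7 (withdraw($200)): balance=$3152.50 total_interest=$302.50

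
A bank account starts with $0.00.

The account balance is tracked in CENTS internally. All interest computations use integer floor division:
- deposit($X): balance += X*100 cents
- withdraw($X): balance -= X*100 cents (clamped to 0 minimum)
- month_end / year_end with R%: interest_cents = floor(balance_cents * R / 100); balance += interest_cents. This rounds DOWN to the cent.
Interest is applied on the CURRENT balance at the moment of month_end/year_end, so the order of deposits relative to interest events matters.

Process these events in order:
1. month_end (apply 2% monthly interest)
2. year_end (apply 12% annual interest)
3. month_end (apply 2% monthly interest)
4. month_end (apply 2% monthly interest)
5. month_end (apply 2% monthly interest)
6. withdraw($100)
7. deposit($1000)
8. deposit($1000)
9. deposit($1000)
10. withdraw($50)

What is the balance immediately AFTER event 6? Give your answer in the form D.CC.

After 1 (month_end (apply 2% monthly interest)): balance=$0.00 total_interest=$0.00
After 2 (year_end (apply 12% annual interest)): balance=$0.00 total_interest=$0.00
After 3 (month_end (apply 2% monthly interest)): balance=$0.00 total_interest=$0.00
After 4 (month_end (apply 2% monthly interest)): balance=$0.00 total_interest=$0.00
After 5 (month_end (apply 2% monthly interest)): balance=$0.00 total_interest=$0.00
After 6 (withdraw($100)): balance=$0.00 total_interest=$0.00

Answer: 0.00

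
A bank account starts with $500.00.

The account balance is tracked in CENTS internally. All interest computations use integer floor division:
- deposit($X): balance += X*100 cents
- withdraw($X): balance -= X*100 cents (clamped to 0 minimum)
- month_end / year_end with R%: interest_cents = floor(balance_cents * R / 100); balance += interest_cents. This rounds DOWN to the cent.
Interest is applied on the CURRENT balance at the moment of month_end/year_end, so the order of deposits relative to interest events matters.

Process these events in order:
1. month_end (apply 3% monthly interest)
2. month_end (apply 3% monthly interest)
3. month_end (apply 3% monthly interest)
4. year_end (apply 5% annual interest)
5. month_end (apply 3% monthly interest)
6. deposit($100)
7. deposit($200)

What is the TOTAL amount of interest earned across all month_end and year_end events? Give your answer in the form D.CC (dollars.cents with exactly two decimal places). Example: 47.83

Answer: 90.88

Derivation:
After 1 (month_end (apply 3% monthly interest)): balance=$515.00 total_interest=$15.00
After 2 (month_end (apply 3% monthly interest)): balance=$530.45 total_interest=$30.45
After 3 (month_end (apply 3% monthly interest)): balance=$546.36 total_interest=$46.36
After 4 (year_end (apply 5% annual interest)): balance=$573.67 total_interest=$73.67
After 5 (month_end (apply 3% monthly interest)): balance=$590.88 total_interest=$90.88
After 6 (deposit($100)): balance=$690.88 total_interest=$90.88
After 7 (deposit($200)): balance=$890.88 total_interest=$90.88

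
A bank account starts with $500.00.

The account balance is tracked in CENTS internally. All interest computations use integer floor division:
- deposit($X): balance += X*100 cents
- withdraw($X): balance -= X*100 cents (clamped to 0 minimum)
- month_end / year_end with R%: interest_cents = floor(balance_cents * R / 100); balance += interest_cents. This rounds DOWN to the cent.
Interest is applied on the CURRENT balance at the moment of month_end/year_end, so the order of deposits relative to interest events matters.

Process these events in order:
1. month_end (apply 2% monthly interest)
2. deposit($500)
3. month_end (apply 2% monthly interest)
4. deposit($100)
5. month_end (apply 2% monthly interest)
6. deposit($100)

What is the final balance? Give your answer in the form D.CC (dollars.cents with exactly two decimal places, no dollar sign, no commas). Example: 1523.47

After 1 (month_end (apply 2% monthly interest)): balance=$510.00 total_interest=$10.00
After 2 (deposit($500)): balance=$1010.00 total_interest=$10.00
After 3 (month_end (apply 2% monthly interest)): balance=$1030.20 total_interest=$30.20
After 4 (deposit($100)): balance=$1130.20 total_interest=$30.20
After 5 (month_end (apply 2% monthly interest)): balance=$1152.80 total_interest=$52.80
After 6 (deposit($100)): balance=$1252.80 total_interest=$52.80

Answer: 1252.80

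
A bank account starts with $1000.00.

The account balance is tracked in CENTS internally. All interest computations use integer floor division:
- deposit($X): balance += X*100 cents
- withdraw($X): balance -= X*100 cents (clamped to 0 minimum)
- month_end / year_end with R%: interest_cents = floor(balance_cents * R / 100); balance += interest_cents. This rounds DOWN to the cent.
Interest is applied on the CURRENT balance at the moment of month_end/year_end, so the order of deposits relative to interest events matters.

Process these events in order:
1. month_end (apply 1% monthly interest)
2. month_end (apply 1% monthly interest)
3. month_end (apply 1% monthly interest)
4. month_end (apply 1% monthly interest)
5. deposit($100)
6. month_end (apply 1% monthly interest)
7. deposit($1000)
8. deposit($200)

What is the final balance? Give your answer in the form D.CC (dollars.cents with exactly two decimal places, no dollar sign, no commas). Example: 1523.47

Answer: 2352.00

Derivation:
After 1 (month_end (apply 1% monthly interest)): balance=$1010.00 total_interest=$10.00
After 2 (month_end (apply 1% monthly interest)): balance=$1020.10 total_interest=$20.10
After 3 (month_end (apply 1% monthly interest)): balance=$1030.30 total_interest=$30.30
After 4 (month_end (apply 1% monthly interest)): balance=$1040.60 total_interest=$40.60
After 5 (deposit($100)): balance=$1140.60 total_interest=$40.60
After 6 (month_end (apply 1% monthly interest)): balance=$1152.00 total_interest=$52.00
After 7 (deposit($1000)): balance=$2152.00 total_interest=$52.00
After 8 (deposit($200)): balance=$2352.00 total_interest=$52.00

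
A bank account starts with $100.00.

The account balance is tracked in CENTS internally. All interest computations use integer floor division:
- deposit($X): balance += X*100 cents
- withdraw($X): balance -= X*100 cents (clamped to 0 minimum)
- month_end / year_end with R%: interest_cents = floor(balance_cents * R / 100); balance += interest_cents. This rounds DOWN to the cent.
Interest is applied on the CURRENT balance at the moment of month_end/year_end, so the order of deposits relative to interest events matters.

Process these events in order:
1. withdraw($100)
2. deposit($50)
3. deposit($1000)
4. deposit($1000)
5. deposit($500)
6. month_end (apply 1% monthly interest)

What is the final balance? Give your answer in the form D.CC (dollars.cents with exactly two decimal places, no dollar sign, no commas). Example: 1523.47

Answer: 2575.50

Derivation:
After 1 (withdraw($100)): balance=$0.00 total_interest=$0.00
After 2 (deposit($50)): balance=$50.00 total_interest=$0.00
After 3 (deposit($1000)): balance=$1050.00 total_interest=$0.00
After 4 (deposit($1000)): balance=$2050.00 total_interest=$0.00
After 5 (deposit($500)): balance=$2550.00 total_interest=$0.00
After 6 (month_end (apply 1% monthly interest)): balance=$2575.50 total_interest=$25.50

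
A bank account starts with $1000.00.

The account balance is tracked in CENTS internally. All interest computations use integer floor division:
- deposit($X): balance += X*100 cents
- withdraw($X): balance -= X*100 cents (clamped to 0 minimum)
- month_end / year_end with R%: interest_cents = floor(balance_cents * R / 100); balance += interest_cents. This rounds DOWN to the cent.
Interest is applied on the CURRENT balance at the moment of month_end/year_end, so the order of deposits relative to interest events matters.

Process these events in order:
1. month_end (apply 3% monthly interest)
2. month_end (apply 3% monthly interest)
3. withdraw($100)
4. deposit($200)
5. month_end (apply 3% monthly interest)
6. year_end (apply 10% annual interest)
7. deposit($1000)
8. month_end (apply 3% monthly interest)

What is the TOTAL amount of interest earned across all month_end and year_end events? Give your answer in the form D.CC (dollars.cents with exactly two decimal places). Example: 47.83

After 1 (month_end (apply 3% monthly interest)): balance=$1030.00 total_interest=$30.00
After 2 (month_end (apply 3% monthly interest)): balance=$1060.90 total_interest=$60.90
After 3 (withdraw($100)): balance=$960.90 total_interest=$60.90
After 4 (deposit($200)): balance=$1160.90 total_interest=$60.90
After 5 (month_end (apply 3% monthly interest)): balance=$1195.72 total_interest=$95.72
After 6 (year_end (apply 10% annual interest)): balance=$1315.29 total_interest=$215.29
After 7 (deposit($1000)): balance=$2315.29 total_interest=$215.29
After 8 (month_end (apply 3% monthly interest)): balance=$2384.74 total_interest=$284.74

Answer: 284.74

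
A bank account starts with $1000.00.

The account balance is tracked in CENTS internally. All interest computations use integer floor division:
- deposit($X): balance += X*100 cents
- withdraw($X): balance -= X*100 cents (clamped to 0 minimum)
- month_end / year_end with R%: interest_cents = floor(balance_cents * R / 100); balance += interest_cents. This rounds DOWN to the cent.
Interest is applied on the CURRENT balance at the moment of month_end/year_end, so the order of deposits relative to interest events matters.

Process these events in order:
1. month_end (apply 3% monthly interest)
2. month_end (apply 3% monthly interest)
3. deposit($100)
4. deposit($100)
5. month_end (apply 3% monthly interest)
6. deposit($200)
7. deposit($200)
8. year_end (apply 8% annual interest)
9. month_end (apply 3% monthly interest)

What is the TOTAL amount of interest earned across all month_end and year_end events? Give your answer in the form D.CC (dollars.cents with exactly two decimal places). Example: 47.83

Answer: 289.64

Derivation:
After 1 (month_end (apply 3% monthly interest)): balance=$1030.00 total_interest=$30.00
After 2 (month_end (apply 3% monthly interest)): balance=$1060.90 total_interest=$60.90
After 3 (deposit($100)): balance=$1160.90 total_interest=$60.90
After 4 (deposit($100)): balance=$1260.90 total_interest=$60.90
After 5 (month_end (apply 3% monthly interest)): balance=$1298.72 total_interest=$98.72
After 6 (deposit($200)): balance=$1498.72 total_interest=$98.72
After 7 (deposit($200)): balance=$1698.72 total_interest=$98.72
After 8 (year_end (apply 8% annual interest)): balance=$1834.61 total_interest=$234.61
After 9 (month_end (apply 3% monthly interest)): balance=$1889.64 total_interest=$289.64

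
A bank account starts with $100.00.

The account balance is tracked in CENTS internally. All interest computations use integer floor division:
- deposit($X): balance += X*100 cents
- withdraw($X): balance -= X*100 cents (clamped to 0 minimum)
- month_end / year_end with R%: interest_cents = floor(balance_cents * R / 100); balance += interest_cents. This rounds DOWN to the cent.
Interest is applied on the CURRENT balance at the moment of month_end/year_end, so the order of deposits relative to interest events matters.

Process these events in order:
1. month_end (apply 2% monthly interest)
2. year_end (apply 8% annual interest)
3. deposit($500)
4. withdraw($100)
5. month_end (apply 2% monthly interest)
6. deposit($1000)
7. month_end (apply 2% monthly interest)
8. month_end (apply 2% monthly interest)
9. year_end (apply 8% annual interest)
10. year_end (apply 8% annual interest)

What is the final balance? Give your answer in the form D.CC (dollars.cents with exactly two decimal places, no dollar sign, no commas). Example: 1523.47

After 1 (month_end (apply 2% monthly interest)): balance=$102.00 total_interest=$2.00
After 2 (year_end (apply 8% annual interest)): balance=$110.16 total_interest=$10.16
After 3 (deposit($500)): balance=$610.16 total_interest=$10.16
After 4 (withdraw($100)): balance=$510.16 total_interest=$10.16
After 5 (month_end (apply 2% monthly interest)): balance=$520.36 total_interest=$20.36
After 6 (deposit($1000)): balance=$1520.36 total_interest=$20.36
After 7 (month_end (apply 2% monthly interest)): balance=$1550.76 total_interest=$50.76
After 8 (month_end (apply 2% monthly interest)): balance=$1581.77 total_interest=$81.77
After 9 (year_end (apply 8% annual interest)): balance=$1708.31 total_interest=$208.31
After 10 (year_end (apply 8% annual interest)): balance=$1844.97 total_interest=$344.97

Answer: 1844.97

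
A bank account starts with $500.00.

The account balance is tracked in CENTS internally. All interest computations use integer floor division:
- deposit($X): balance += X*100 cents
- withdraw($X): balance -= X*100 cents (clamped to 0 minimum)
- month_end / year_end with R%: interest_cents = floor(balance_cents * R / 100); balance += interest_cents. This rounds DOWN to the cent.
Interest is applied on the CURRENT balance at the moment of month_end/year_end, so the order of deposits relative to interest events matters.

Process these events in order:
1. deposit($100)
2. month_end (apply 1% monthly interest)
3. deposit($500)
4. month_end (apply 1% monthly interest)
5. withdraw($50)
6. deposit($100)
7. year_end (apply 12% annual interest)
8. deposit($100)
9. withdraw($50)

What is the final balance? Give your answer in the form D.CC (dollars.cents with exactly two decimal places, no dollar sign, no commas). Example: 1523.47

Answer: 1357.10

Derivation:
After 1 (deposit($100)): balance=$600.00 total_interest=$0.00
After 2 (month_end (apply 1% monthly interest)): balance=$606.00 total_interest=$6.00
After 3 (deposit($500)): balance=$1106.00 total_interest=$6.00
After 4 (month_end (apply 1% monthly interest)): balance=$1117.06 total_interest=$17.06
After 5 (withdraw($50)): balance=$1067.06 total_interest=$17.06
After 6 (deposit($100)): balance=$1167.06 total_interest=$17.06
After 7 (year_end (apply 12% annual interest)): balance=$1307.10 total_interest=$157.10
After 8 (deposit($100)): balance=$1407.10 total_interest=$157.10
After 9 (withdraw($50)): balance=$1357.10 total_interest=$157.10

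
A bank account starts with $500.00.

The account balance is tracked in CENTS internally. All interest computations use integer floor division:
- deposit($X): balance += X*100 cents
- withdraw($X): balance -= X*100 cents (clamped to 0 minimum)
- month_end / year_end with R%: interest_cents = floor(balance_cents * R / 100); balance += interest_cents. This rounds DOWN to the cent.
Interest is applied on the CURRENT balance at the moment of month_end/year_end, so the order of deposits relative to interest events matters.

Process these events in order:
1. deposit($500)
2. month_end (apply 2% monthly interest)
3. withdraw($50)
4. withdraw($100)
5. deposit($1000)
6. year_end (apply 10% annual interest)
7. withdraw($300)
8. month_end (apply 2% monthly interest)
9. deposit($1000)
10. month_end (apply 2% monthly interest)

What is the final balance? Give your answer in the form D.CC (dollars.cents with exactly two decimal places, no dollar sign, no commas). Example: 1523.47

After 1 (deposit($500)): balance=$1000.00 total_interest=$0.00
After 2 (month_end (apply 2% monthly interest)): balance=$1020.00 total_interest=$20.00
After 3 (withdraw($50)): balance=$970.00 total_interest=$20.00
After 4 (withdraw($100)): balance=$870.00 total_interest=$20.00
After 5 (deposit($1000)): balance=$1870.00 total_interest=$20.00
After 6 (year_end (apply 10% annual interest)): balance=$2057.00 total_interest=$207.00
After 7 (withdraw($300)): balance=$1757.00 total_interest=$207.00
After 8 (month_end (apply 2% monthly interest)): balance=$1792.14 total_interest=$242.14
After 9 (deposit($1000)): balance=$2792.14 total_interest=$242.14
After 10 (month_end (apply 2% monthly interest)): balance=$2847.98 total_interest=$297.98

Answer: 2847.98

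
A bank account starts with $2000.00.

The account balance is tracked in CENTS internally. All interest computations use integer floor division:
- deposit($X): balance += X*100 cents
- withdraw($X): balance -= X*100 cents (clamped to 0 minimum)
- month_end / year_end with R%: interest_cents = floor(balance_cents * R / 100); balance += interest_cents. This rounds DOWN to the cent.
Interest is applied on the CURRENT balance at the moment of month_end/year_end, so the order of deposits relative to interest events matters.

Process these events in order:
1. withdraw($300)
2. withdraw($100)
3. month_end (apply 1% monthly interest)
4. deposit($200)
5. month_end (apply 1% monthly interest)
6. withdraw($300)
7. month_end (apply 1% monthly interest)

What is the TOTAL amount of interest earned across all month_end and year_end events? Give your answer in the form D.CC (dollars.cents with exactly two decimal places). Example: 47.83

After 1 (withdraw($300)): balance=$1700.00 total_interest=$0.00
After 2 (withdraw($100)): balance=$1600.00 total_interest=$0.00
After 3 (month_end (apply 1% monthly interest)): balance=$1616.00 total_interest=$16.00
After 4 (deposit($200)): balance=$1816.00 total_interest=$16.00
After 5 (month_end (apply 1% monthly interest)): balance=$1834.16 total_interest=$34.16
After 6 (withdraw($300)): balance=$1534.16 total_interest=$34.16
After 7 (month_end (apply 1% monthly interest)): balance=$1549.50 total_interest=$49.50

Answer: 49.50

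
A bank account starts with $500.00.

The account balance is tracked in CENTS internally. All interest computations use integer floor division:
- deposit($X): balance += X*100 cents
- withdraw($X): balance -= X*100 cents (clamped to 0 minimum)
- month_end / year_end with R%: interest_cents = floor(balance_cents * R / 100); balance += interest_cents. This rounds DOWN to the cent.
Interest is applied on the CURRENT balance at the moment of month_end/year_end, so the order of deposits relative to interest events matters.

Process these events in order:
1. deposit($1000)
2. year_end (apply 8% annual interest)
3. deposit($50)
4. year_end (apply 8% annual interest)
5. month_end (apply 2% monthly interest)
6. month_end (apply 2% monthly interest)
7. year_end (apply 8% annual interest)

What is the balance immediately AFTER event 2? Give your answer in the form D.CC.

Answer: 1620.00

Derivation:
After 1 (deposit($1000)): balance=$1500.00 total_interest=$0.00
After 2 (year_end (apply 8% annual interest)): balance=$1620.00 total_interest=$120.00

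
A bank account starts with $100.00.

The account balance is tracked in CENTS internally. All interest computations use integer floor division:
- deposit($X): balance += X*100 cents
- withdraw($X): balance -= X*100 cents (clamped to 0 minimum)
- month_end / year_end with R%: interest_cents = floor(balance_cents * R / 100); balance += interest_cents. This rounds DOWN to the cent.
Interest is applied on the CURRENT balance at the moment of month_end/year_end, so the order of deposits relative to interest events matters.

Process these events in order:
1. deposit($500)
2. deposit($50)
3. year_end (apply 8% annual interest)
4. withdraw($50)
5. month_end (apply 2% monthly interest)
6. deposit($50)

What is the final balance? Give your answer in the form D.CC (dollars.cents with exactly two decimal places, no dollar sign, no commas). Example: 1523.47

After 1 (deposit($500)): balance=$600.00 total_interest=$0.00
After 2 (deposit($50)): balance=$650.00 total_interest=$0.00
After 3 (year_end (apply 8% annual interest)): balance=$702.00 total_interest=$52.00
After 4 (withdraw($50)): balance=$652.00 total_interest=$52.00
After 5 (month_end (apply 2% monthly interest)): balance=$665.04 total_interest=$65.04
After 6 (deposit($50)): balance=$715.04 total_interest=$65.04

Answer: 715.04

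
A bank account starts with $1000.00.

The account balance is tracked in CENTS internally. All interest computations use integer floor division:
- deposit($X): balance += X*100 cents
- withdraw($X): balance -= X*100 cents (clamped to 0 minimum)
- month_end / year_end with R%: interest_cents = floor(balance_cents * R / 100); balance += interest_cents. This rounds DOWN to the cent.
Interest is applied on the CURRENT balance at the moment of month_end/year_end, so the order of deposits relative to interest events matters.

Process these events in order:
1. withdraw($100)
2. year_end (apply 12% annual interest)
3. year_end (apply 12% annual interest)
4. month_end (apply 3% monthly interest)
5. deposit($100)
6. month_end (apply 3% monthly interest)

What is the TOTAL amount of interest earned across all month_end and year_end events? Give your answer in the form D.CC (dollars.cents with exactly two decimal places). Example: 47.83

Answer: 300.70

Derivation:
After 1 (withdraw($100)): balance=$900.00 total_interest=$0.00
After 2 (year_end (apply 12% annual interest)): balance=$1008.00 total_interest=$108.00
After 3 (year_end (apply 12% annual interest)): balance=$1128.96 total_interest=$228.96
After 4 (month_end (apply 3% monthly interest)): balance=$1162.82 total_interest=$262.82
After 5 (deposit($100)): balance=$1262.82 total_interest=$262.82
After 6 (month_end (apply 3% monthly interest)): balance=$1300.70 total_interest=$300.70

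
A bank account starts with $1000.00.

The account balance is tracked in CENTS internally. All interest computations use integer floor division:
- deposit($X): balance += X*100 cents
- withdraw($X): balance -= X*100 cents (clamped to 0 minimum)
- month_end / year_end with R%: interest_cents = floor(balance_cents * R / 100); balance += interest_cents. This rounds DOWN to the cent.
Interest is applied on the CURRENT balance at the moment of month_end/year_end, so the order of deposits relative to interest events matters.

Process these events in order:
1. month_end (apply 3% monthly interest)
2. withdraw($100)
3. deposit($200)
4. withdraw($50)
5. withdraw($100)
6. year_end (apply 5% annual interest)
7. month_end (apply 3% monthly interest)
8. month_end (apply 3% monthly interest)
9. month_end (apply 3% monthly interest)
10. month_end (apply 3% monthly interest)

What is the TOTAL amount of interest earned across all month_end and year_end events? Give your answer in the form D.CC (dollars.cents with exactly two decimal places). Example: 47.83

After 1 (month_end (apply 3% monthly interest)): balance=$1030.00 total_interest=$30.00
After 2 (withdraw($100)): balance=$930.00 total_interest=$30.00
After 3 (deposit($200)): balance=$1130.00 total_interest=$30.00
After 4 (withdraw($50)): balance=$1080.00 total_interest=$30.00
After 5 (withdraw($100)): balance=$980.00 total_interest=$30.00
After 6 (year_end (apply 5% annual interest)): balance=$1029.00 total_interest=$79.00
After 7 (month_end (apply 3% monthly interest)): balance=$1059.87 total_interest=$109.87
After 8 (month_end (apply 3% monthly interest)): balance=$1091.66 total_interest=$141.66
After 9 (month_end (apply 3% monthly interest)): balance=$1124.40 total_interest=$174.40
After 10 (month_end (apply 3% monthly interest)): balance=$1158.13 total_interest=$208.13

Answer: 208.13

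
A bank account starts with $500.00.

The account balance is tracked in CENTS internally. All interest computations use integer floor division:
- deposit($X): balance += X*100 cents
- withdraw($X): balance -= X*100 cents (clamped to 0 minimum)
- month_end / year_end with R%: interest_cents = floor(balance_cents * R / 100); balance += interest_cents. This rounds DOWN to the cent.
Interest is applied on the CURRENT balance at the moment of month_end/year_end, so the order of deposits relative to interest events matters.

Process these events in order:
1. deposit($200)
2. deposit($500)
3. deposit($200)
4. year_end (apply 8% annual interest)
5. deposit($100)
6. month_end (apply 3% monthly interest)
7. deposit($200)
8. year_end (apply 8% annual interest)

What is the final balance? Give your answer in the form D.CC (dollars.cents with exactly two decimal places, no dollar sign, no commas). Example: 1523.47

Answer: 2009.18

Derivation:
After 1 (deposit($200)): balance=$700.00 total_interest=$0.00
After 2 (deposit($500)): balance=$1200.00 total_interest=$0.00
After 3 (deposit($200)): balance=$1400.00 total_interest=$0.00
After 4 (year_end (apply 8% annual interest)): balance=$1512.00 total_interest=$112.00
After 5 (deposit($100)): balance=$1612.00 total_interest=$112.00
After 6 (month_end (apply 3% monthly interest)): balance=$1660.36 total_interest=$160.36
After 7 (deposit($200)): balance=$1860.36 total_interest=$160.36
After 8 (year_end (apply 8% annual interest)): balance=$2009.18 total_interest=$309.18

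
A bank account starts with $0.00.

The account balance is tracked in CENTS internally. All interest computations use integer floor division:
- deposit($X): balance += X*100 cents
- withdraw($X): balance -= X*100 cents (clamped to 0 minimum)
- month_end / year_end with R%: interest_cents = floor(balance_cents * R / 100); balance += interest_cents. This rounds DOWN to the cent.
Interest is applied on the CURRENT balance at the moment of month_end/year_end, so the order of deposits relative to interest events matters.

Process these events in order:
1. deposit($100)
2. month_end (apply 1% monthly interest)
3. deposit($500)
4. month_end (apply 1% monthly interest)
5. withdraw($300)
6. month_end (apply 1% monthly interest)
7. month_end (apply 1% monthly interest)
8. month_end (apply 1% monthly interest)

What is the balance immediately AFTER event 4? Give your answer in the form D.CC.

Answer: 607.01

Derivation:
After 1 (deposit($100)): balance=$100.00 total_interest=$0.00
After 2 (month_end (apply 1% monthly interest)): balance=$101.00 total_interest=$1.00
After 3 (deposit($500)): balance=$601.00 total_interest=$1.00
After 4 (month_end (apply 1% monthly interest)): balance=$607.01 total_interest=$7.01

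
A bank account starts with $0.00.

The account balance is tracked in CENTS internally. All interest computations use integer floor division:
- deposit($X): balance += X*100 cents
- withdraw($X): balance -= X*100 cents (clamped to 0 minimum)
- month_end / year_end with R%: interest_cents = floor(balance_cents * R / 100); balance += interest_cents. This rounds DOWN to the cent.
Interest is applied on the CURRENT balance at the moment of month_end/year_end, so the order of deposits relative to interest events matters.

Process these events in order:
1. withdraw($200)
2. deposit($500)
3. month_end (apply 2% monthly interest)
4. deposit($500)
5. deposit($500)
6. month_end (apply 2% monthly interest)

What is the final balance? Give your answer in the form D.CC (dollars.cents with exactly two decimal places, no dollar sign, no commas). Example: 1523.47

Answer: 1540.20

Derivation:
After 1 (withdraw($200)): balance=$0.00 total_interest=$0.00
After 2 (deposit($500)): balance=$500.00 total_interest=$0.00
After 3 (month_end (apply 2% monthly interest)): balance=$510.00 total_interest=$10.00
After 4 (deposit($500)): balance=$1010.00 total_interest=$10.00
After 5 (deposit($500)): balance=$1510.00 total_interest=$10.00
After 6 (month_end (apply 2% monthly interest)): balance=$1540.20 total_interest=$40.20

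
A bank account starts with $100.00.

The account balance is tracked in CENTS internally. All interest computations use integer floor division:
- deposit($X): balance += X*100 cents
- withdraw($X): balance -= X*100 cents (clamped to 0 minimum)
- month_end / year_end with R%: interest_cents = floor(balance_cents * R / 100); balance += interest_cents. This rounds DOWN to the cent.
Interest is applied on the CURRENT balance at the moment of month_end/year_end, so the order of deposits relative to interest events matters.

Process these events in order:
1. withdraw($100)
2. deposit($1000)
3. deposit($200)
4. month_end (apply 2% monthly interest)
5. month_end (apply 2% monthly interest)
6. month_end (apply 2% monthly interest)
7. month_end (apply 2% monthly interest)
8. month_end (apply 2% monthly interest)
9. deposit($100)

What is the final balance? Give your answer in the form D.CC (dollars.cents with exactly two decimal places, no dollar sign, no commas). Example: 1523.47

Answer: 1424.87

Derivation:
After 1 (withdraw($100)): balance=$0.00 total_interest=$0.00
After 2 (deposit($1000)): balance=$1000.00 total_interest=$0.00
After 3 (deposit($200)): balance=$1200.00 total_interest=$0.00
After 4 (month_end (apply 2% monthly interest)): balance=$1224.00 total_interest=$24.00
After 5 (month_end (apply 2% monthly interest)): balance=$1248.48 total_interest=$48.48
After 6 (month_end (apply 2% monthly interest)): balance=$1273.44 total_interest=$73.44
After 7 (month_end (apply 2% monthly interest)): balance=$1298.90 total_interest=$98.90
After 8 (month_end (apply 2% monthly interest)): balance=$1324.87 total_interest=$124.87
After 9 (deposit($100)): balance=$1424.87 total_interest=$124.87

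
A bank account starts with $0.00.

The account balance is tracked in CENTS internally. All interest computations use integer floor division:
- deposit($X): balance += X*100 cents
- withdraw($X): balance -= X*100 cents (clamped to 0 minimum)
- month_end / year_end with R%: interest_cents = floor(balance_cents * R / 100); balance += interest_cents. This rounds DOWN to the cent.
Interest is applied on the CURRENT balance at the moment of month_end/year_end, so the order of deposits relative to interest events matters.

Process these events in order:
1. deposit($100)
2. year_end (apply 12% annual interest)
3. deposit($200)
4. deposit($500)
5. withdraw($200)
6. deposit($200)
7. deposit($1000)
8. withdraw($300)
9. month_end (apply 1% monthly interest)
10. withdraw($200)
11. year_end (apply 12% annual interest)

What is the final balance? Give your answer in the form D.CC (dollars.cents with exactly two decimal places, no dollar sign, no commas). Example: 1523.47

Answer: 1486.37

Derivation:
After 1 (deposit($100)): balance=$100.00 total_interest=$0.00
After 2 (year_end (apply 12% annual interest)): balance=$112.00 total_interest=$12.00
After 3 (deposit($200)): balance=$312.00 total_interest=$12.00
After 4 (deposit($500)): balance=$812.00 total_interest=$12.00
After 5 (withdraw($200)): balance=$612.00 total_interest=$12.00
After 6 (deposit($200)): balance=$812.00 total_interest=$12.00
After 7 (deposit($1000)): balance=$1812.00 total_interest=$12.00
After 8 (withdraw($300)): balance=$1512.00 total_interest=$12.00
After 9 (month_end (apply 1% monthly interest)): balance=$1527.12 total_interest=$27.12
After 10 (withdraw($200)): balance=$1327.12 total_interest=$27.12
After 11 (year_end (apply 12% annual interest)): balance=$1486.37 total_interest=$186.37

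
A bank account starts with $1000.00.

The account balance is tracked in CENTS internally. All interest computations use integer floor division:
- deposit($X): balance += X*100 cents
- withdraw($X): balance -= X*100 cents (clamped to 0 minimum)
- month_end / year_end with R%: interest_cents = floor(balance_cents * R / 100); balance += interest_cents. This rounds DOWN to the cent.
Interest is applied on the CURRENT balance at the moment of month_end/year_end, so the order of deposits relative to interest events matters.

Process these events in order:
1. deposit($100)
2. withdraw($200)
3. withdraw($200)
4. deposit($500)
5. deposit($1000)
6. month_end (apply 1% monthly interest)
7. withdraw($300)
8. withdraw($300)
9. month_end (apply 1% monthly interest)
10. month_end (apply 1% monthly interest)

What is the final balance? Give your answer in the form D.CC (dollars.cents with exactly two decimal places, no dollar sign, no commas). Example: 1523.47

After 1 (deposit($100)): balance=$1100.00 total_interest=$0.00
After 2 (withdraw($200)): balance=$900.00 total_interest=$0.00
After 3 (withdraw($200)): balance=$700.00 total_interest=$0.00
After 4 (deposit($500)): balance=$1200.00 total_interest=$0.00
After 5 (deposit($1000)): balance=$2200.00 total_interest=$0.00
After 6 (month_end (apply 1% monthly interest)): balance=$2222.00 total_interest=$22.00
After 7 (withdraw($300)): balance=$1922.00 total_interest=$22.00
After 8 (withdraw($300)): balance=$1622.00 total_interest=$22.00
After 9 (month_end (apply 1% monthly interest)): balance=$1638.22 total_interest=$38.22
After 10 (month_end (apply 1% monthly interest)): balance=$1654.60 total_interest=$54.60

Answer: 1654.60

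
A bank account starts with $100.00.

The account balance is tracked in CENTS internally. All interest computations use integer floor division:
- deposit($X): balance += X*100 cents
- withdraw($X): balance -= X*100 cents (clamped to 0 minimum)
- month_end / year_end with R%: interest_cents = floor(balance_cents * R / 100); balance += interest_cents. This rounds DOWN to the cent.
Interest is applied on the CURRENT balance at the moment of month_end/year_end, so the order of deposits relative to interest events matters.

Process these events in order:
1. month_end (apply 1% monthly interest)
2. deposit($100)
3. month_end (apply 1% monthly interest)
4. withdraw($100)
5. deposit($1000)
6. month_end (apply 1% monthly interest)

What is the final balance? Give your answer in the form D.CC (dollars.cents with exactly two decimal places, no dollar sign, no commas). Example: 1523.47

After 1 (month_end (apply 1% monthly interest)): balance=$101.00 total_interest=$1.00
After 2 (deposit($100)): balance=$201.00 total_interest=$1.00
After 3 (month_end (apply 1% monthly interest)): balance=$203.01 total_interest=$3.01
After 4 (withdraw($100)): balance=$103.01 total_interest=$3.01
After 5 (deposit($1000)): balance=$1103.01 total_interest=$3.01
After 6 (month_end (apply 1% monthly interest)): balance=$1114.04 total_interest=$14.04

Answer: 1114.04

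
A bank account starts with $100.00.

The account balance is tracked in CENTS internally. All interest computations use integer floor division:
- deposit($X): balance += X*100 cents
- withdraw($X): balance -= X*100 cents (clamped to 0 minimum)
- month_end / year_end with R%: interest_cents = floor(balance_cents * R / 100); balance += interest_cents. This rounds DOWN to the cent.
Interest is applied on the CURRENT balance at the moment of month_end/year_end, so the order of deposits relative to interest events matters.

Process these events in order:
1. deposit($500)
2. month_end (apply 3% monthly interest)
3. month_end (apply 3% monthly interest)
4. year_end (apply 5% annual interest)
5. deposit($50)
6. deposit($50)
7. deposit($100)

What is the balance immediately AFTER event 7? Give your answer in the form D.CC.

Answer: 868.36

Derivation:
After 1 (deposit($500)): balance=$600.00 total_interest=$0.00
After 2 (month_end (apply 3% monthly interest)): balance=$618.00 total_interest=$18.00
After 3 (month_end (apply 3% monthly interest)): balance=$636.54 total_interest=$36.54
After 4 (year_end (apply 5% annual interest)): balance=$668.36 total_interest=$68.36
After 5 (deposit($50)): balance=$718.36 total_interest=$68.36
After 6 (deposit($50)): balance=$768.36 total_interest=$68.36
After 7 (deposit($100)): balance=$868.36 total_interest=$68.36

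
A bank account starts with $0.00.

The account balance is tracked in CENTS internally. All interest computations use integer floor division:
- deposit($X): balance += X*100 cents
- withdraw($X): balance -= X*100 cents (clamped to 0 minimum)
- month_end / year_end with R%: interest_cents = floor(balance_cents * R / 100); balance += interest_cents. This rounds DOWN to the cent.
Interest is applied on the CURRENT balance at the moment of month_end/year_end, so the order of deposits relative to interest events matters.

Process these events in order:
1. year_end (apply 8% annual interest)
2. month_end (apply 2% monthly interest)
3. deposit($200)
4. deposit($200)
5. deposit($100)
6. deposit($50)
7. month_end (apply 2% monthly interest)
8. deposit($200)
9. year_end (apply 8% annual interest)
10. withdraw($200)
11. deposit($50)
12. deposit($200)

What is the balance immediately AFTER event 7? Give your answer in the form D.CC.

After 1 (year_end (apply 8% annual interest)): balance=$0.00 total_interest=$0.00
After 2 (month_end (apply 2% monthly interest)): balance=$0.00 total_interest=$0.00
After 3 (deposit($200)): balance=$200.00 total_interest=$0.00
After 4 (deposit($200)): balance=$400.00 total_interest=$0.00
After 5 (deposit($100)): balance=$500.00 total_interest=$0.00
After 6 (deposit($50)): balance=$550.00 total_interest=$0.00
After 7 (month_end (apply 2% monthly interest)): balance=$561.00 total_interest=$11.00

Answer: 561.00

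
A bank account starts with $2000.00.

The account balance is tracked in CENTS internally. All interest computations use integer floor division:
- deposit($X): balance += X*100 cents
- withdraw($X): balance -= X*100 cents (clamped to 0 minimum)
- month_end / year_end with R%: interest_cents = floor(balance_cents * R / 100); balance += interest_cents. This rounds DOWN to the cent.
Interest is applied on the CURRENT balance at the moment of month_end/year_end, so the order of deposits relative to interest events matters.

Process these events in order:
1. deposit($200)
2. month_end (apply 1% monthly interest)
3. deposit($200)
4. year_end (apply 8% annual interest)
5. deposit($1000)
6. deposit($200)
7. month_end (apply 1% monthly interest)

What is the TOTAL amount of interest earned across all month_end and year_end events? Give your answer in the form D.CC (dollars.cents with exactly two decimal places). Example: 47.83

Answer: 253.91

Derivation:
After 1 (deposit($200)): balance=$2200.00 total_interest=$0.00
After 2 (month_end (apply 1% monthly interest)): balance=$2222.00 total_interest=$22.00
After 3 (deposit($200)): balance=$2422.00 total_interest=$22.00
After 4 (year_end (apply 8% annual interest)): balance=$2615.76 total_interest=$215.76
After 5 (deposit($1000)): balance=$3615.76 total_interest=$215.76
After 6 (deposit($200)): balance=$3815.76 total_interest=$215.76
After 7 (month_end (apply 1% monthly interest)): balance=$3853.91 total_interest=$253.91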